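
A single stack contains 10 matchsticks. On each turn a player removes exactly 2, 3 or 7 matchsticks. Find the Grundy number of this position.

0

Build the Grundy sequence with g(k) = mex{g(k−s) : s ∈ {2, 3, 7}, s ≤ k}:
k:     0  1  2  3  4  5  6  7  8  9 10
g(k):  0  0  1  1  2  0  0  1  1  2  0
So g(10) = 0.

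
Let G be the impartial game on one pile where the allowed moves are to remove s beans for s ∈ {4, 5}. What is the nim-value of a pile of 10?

0

Grundy values for subtraction set {4, 5}:
k:     0  1  2  3  4  5  6  7  8  9 10
g(k):  0  0  0  0  1  1  1  1  2  0  0
So g(10) = 0.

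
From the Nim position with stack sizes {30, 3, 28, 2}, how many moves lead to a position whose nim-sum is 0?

3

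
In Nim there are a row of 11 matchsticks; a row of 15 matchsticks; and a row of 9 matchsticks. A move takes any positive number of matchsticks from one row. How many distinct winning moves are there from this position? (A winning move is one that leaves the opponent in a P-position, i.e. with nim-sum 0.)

3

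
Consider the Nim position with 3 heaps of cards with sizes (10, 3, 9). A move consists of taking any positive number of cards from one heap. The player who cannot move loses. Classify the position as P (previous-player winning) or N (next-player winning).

P-position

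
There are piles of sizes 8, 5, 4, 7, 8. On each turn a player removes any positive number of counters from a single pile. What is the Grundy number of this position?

Compute the nim-sum pairwise:
8 ⊕ 5 = 13
13 ⊕ 4 = 9
9 ⊕ 7 = 14
14 ⊕ 8 = 6

6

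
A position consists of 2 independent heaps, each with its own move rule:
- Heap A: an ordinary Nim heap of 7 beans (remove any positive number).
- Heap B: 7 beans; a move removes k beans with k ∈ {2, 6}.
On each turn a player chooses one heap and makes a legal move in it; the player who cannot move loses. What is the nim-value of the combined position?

6

Heap A is a plain Nim heap of size 7, so its Grundy value is 7.
For heap B, compute g(0), g(1), … with moves {2, 6}:
g(0) = mex{} = 0
g(1) = mex{} = 0
g(2) = mex{0} = 1
g(3) = mex{0} = 1
g(4) = mex{1} = 0
g(5) = mex{1} = 0
g(6) = mex{0} = 1
g(7) = mex{0} = 1
So g(7) = 1.
By the Sprague-Grundy theorem, the Grundy value of a sum of independent games is the XOR of the component values.
Combined value = 7 ⊕ 1 = 6.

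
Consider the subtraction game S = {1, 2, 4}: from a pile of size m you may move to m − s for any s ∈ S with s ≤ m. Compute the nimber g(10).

Build the Grundy sequence with g(k) = mex{g(k−s) : s ∈ {1, 2, 4}, s ≤ k}:
g(0) = mex{} = 0
g(1) = mex{0} = 1
g(2) = mex{0,1} = 2
g(3) = mex{1,2} = 0
g(4) = mex{0,2} = 1
g(5) = mex{0,1} = 2
g(6) = mex{1,2} = 0
g(7) = mex{0,2} = 1
g(8) = mex{0,1} = 2
g(9) = mex{1,2} = 0
g(10) = mex{0,2} = 1
So g(10) = 1.

1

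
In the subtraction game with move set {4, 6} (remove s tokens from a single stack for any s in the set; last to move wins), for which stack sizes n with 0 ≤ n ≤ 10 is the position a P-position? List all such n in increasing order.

Build the Grundy sequence with g(k) = mex{g(k−s) : s ∈ {4, 6}, s ≤ k}:
k:     0  1  2  3  4  5  6  7  8  9 10
g(k):  0  0  0  0  1  1  1  1  2  2  0
The P-positions (g = 0) in 0..10 are 0, 1, 2, 3, 10.

0, 1, 2, 3, 10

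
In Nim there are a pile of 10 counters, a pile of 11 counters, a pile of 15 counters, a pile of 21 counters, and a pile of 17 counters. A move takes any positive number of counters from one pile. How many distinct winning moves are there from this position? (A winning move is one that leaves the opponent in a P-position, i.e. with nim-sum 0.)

3

Nim-sum: 10 ^ 11 ^ 15 ^ 21 ^ 17 = 10.
The overall nim-sum is X = 10. A pile of size p has a winning move iff p XOR X < p (reduce it to p XOR X).
  10: 10 XOR 10 = 0 < 10 — winning move (to 0).
  11: 11 XOR 10 = 1 < 11 — winning move (to 1).
  15: 15 XOR 10 = 5 < 15 — winning move (to 5).
  21: 21 XOR 10 = 31 ≥ 21 — no move.
  17: 17 XOR 10 = 27 ≥ 17 — no move.
That gives 3 winning moves.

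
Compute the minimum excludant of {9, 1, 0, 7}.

The values 0, 1 are all present; 2 is the first non-negative integer missing from the set.

2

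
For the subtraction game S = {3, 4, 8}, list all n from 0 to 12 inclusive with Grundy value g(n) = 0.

0, 1, 2, 7, 12

Grundy values for subtraction set {3, 4, 8}:
g(0) = mex{} = 0
g(1) = mex{} = 0
g(2) = mex{} = 0
g(3) = mex{0} = 1
g(4) = mex{0} = 1
g(5) = mex{0} = 1
g(6) = mex{0,1} = 2
g(7) = mex{1} = 0
g(8) = mex{0,1} = 2
g(9) = mex{0,1,2} = 3
g(10) = mex{0,2} = 1
g(11) = mex{0,1,2} = 3
g(12) = mex{1,2,3} = 0
The P-positions (g = 0) in 0..12 are 0, 1, 2, 7, 12.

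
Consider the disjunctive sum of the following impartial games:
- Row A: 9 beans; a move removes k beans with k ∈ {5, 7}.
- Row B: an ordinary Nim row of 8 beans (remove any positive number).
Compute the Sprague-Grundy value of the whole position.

9

Build the Grundy sequence for row A with g(k) = mex{g(k−s) : s ∈ {5, 7}, s ≤ k}:
g(0) = mex{} = 0
g(1) = mex{} = 0
g(2) = mex{} = 0
g(3) = mex{} = 0
g(4) = mex{} = 0
g(5) = mex{0} = 1
g(6) = mex{0} = 1
g(7) = mex{0} = 1
g(8) = mex{0} = 1
g(9) = mex{0} = 1
So g(9) = 1.
Row B is a plain Nim row of size 8, so its Grundy value is 8.
The value of a disjunctive sum is the nim-sum of the parts.
Combined value = 1 ⊕ 8 = 9.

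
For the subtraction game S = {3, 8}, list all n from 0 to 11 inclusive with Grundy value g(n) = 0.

Compute g(0), g(1), … for moves {3, 8}:
k:     0  1  2  3  4  5  6  7  8  9 10 11
g(k):  0  0  0  1  1  1  0  0  2  1  1  0
The P-positions (g = 0) in 0..11 are 0, 1, 2, 6, 7, 11.

0, 1, 2, 6, 7, 11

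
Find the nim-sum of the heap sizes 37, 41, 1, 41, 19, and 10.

61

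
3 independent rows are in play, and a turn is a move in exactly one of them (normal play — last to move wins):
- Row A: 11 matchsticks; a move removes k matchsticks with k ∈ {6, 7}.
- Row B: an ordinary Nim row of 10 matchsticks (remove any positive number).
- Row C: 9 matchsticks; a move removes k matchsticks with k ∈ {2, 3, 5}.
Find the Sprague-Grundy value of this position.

Build the Grundy sequence for row A with g(k) = mex{g(k−s) : s ∈ {6, 7}, s ≤ k}:
k:     0  1  2  3  4  5  6  7  8  9 10 11
g(k):  0  0  0  0  0  0  1  1  1  1  1  1
So g(11) = 1.
Row B is a plain Nim row of size 10, so its Grundy value is 10.
Grundy values for row C (subtraction set {2, 3, 5}):
g(0) = mex{} = 0
g(1) = mex{} = 0
g(2) = mex{0} = 1
g(3) = mex{0} = 1
g(4) = mex{0,1} = 2
g(5) = mex{0,1} = 2
g(6) = mex{0,1,2} = 3
g(7) = mex{1,2} = 0
g(8) = mex{1,2,3} = 0
g(9) = mex{0,2,3} = 1
So g(9) = 1.
The value of a disjunctive sum is the nim-sum of the parts.
Combined value = 1 ⊕ 10 ⊕ 1 = 10.

10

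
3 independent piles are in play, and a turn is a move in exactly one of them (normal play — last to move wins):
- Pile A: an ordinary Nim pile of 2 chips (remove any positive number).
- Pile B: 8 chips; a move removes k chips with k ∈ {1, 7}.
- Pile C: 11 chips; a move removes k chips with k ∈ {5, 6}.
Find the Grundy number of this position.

2

Pile A is a plain Nim pile of size 2, so its Grundy value is 2.
Grundy values for pile B (subtraction set {1, 7}):
k:     0  1  2  3  4  5  6  7  8
g(k):  0  1  0  1  0  1  0  1  0
So g(8) = 0.
Build the Grundy sequence for pile C with g(k) = mex{g(k−s) : s ∈ {5, 6}, s ≤ k}:
g(0) = mex{} = 0
g(1) = mex{} = 0
g(2) = mex{} = 0
g(3) = mex{} = 0
g(4) = mex{} = 0
g(5) = mex{0} = 1
g(6) = mex{0} = 1
g(7) = mex{0} = 1
g(8) = mex{0} = 1
g(9) = mex{0} = 1
g(10) = mex{0,1} = 2
g(11) = mex{1} = 0
So g(11) = 0.
The value of a disjunctive sum is the nim-sum of the parts.
Combined value = 2 ⊕ 0 ⊕ 0 = 2.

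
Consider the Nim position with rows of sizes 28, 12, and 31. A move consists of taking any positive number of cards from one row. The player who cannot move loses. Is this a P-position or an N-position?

Nim-sum: 28 ⊕ 12 ⊕ 31 = 15.
The nim-sum is 15 ≠ 0, so this is an N-position: the player to move can win.

N-position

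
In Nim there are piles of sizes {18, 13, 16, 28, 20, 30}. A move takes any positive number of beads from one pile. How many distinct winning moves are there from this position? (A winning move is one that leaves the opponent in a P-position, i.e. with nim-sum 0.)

5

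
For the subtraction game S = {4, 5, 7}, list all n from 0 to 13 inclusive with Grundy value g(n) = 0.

Compute g(0), g(1), … for moves {4, 5, 7}:
g(0) = mex{} = 0
g(1) = mex{} = 0
g(2) = mex{} = 0
g(3) = mex{} = 0
g(4) = mex{0} = 1
g(5) = mex{0} = 1
g(6) = mex{0} = 1
g(7) = mex{0} = 1
g(8) = mex{0,1} = 2
g(9) = mex{0,1} = 2
g(10) = mex{0,1} = 2
g(11) = mex{1} = 0
g(12) = mex{1,2} = 0
g(13) = mex{1,2} = 0
The P-positions (g = 0) in 0..13 are 0, 1, 2, 3, 11, 12, 13.

0, 1, 2, 3, 11, 12, 13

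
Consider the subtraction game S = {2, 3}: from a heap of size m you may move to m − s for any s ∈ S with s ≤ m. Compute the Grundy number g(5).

0

Grundy values for subtraction set {2, 3}:
g(0) = mex{} = 0
g(1) = mex{} = 0
g(2) = mex{0} = 1
g(3) = mex{0} = 1
g(4) = mex{0,1} = 2
g(5) = mex{1} = 0
So g(5) = 0.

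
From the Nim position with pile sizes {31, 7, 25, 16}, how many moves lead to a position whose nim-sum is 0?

3

Nim-sum: 31 ⊕ 7 ⊕ 25 ⊕ 16 = 17.
The overall nim-sum is X = 17. A pile of size p has a winning move iff p XOR X < p (reduce it to p XOR X).
  31: 31 XOR 17 = 14 < 31 — winning move (to 14).
  7: 7 XOR 17 = 22 ≥ 7 — no move.
  25: 25 XOR 17 = 8 < 25 — winning move (to 8).
  16: 16 XOR 17 = 1 < 16 — winning move (to 1).
That gives 3 winning moves.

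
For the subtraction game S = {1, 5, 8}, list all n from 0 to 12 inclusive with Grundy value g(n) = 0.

0, 2, 4, 6

Grundy values for subtraction set {1, 5, 8}:
g(0) = mex{} = 0
g(1) = mex{0} = 1
g(2) = mex{1} = 0
g(3) = mex{0} = 1
g(4) = mex{1} = 0
g(5) = mex{0} = 1
g(6) = mex{1} = 0
g(7) = mex{0} = 1
g(8) = mex{0,1} = 2
g(9) = mex{0,1,2} = 3
g(10) = mex{0,1,3} = 2
g(11) = mex{0,1,2} = 3
g(12) = mex{0,1,3} = 2
The P-positions (g = 0) in 0..12 are 0, 2, 4, 6.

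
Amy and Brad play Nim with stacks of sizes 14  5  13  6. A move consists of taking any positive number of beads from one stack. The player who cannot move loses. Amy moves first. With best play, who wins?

Brad wins

Nim-sum: 14 ^ 5 ^ 13 ^ 6 = 0.
The nim-sum is 0, so this is a P-position: the player to move is in a losing position under optimal play; Amy is about to move from it and so loses — Brad wins.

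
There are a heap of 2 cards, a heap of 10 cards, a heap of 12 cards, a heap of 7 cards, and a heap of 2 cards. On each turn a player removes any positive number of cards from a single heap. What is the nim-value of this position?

Compute the nim-sum pairwise:
2 ^ 10 = 8
8 ^ 12 = 4
4 ^ 7 = 3
3 ^ 2 = 1

1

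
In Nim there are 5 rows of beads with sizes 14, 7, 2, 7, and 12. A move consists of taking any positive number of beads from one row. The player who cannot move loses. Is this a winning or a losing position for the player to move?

Losing position

Bitwise XOR of the heap sizes:
  1110  (14)
  0111  (7)
  0010  (2)
  0111  (7)
  1100  (12)
  ----
  0000  (0)
The nim-sum is 0, so this is a P-position: the player to move is in a losing position under optimal play.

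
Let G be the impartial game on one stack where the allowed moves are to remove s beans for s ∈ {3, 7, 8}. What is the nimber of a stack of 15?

1

Grundy values for subtraction set {3, 7, 8}:
k:     0  1  2  3  4  5  6  7  8  9 10 11 12 13 14 15
g(k):  0  0  0  1  1  1  0  2  2  1  3  0  0  2  1  1
So g(15) = 1.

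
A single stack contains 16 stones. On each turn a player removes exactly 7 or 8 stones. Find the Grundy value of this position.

0

Grundy values for subtraction set {7, 8}:
k:     0  1  2  3  4  5  6  7  8  9 10 11 12 13 14 15 16
g(k):  0  0  0  0  0  0  0  1  1  1  1  1  1  1  2  0  0
So g(16) = 0.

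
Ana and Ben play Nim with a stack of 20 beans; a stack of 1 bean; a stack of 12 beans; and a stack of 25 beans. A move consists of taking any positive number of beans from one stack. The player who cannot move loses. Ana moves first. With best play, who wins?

Nim-sum: 20 XOR 1 XOR 12 XOR 25 = 0.
The nim-sum is 0, so this is a P-position: the player to move is in a losing position under optimal play; Ana is about to move from it and so loses — Ben wins.

Ben wins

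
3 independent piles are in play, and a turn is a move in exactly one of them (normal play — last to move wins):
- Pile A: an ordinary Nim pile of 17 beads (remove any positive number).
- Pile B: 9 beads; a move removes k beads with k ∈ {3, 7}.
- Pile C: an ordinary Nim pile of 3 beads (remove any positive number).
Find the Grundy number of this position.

19

Pile A is a plain Nim pile of size 17, so its Grundy value is 17.
For pile B, compute g(0), g(1), … with moves {3, 7}:
k:     0  1  2  3  4  5  6  7  8  9
g(k):  0  0  0  1  1  1  0  2  2  1
So g(9) = 1.
Pile C is a plain Nim pile of size 3, so its Grundy value is 3.
By the Sprague-Grundy theorem, the Grundy value of a sum of independent games is the XOR of the component values.
Combined value = 17 XOR 1 XOR 3 = 19.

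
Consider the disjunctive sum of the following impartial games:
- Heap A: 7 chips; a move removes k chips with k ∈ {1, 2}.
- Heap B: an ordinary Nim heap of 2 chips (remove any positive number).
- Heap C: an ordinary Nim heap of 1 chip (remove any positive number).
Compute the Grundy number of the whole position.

2

For heap A, compute g(0), g(1), … with moves {1, 2}:
g(0) = mex{} = 0
g(1) = mex{0} = 1
g(2) = mex{0,1} = 2
g(3) = mex{1,2} = 0
g(4) = mex{0,2} = 1
g(5) = mex{0,1} = 2
g(6) = mex{1,2} = 0
g(7) = mex{0,2} = 1
So g(7) = 1.
Heap B is a plain Nim heap of size 2, so its Grundy value is 2.
Heap C is a plain Nim heap of size 1, so its Grundy value is 1.
By the Sprague-Grundy theorem, the Grundy value of a sum of independent games is the XOR of the component values.
Combined value = 1 ⊕ 2 ⊕ 1 = 2.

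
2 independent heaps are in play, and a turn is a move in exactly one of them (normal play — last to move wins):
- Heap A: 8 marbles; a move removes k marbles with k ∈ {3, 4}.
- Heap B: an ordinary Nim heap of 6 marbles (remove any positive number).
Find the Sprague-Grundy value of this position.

6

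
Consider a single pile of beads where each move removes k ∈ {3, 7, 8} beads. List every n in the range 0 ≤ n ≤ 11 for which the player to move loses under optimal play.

0, 1, 2, 6, 11

Build the Grundy sequence with g(k) = mex{g(k−s) : s ∈ {3, 7, 8}, s ≤ k}:
g(0) = mex{} = 0
g(1) = mex{} = 0
g(2) = mex{} = 0
g(3) = mex{0} = 1
g(4) = mex{0} = 1
g(5) = mex{0} = 1
g(6) = mex{1} = 0
g(7) = mex{0,1} = 2
g(8) = mex{0,1} = 2
g(9) = mex{0} = 1
g(10) = mex{0,1,2} = 3
g(11) = mex{1,2} = 0
The P-positions (g = 0) in 0..11 are 0, 1, 2, 6, 11.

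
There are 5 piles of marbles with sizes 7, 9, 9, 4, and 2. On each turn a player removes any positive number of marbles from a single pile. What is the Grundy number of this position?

Nim-sum: 7 ⊕ 9 ⊕ 9 ⊕ 4 ⊕ 2 = 1.

1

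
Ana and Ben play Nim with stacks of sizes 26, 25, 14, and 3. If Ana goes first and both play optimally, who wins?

Ana wins

Nim-sum: 26 XOR 25 XOR 14 XOR 3 = 14.
The nim-sum is 14 ≠ 0, so this is an N-position: the player to move can win; Ana has a winning move.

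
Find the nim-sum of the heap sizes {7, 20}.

Nim-sum: 7 XOR 20 = 19.

19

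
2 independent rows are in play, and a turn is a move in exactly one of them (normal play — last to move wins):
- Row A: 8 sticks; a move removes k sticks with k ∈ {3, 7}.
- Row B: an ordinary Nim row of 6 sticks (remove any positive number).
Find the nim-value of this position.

Build the Grundy sequence for row A with g(k) = mex{g(k−s) : s ∈ {3, 7}, s ≤ k}:
g(0) = mex{} = 0
g(1) = mex{} = 0
g(2) = mex{} = 0
g(3) = mex{0} = 1
g(4) = mex{0} = 1
g(5) = mex{0} = 1
g(6) = mex{1} = 0
g(7) = mex{0,1} = 2
g(8) = mex{0,1} = 2
So g(8) = 2.
Row B is a plain Nim row of size 6, so its Grundy value is 6.
By the Sprague-Grundy theorem, the Grundy value of a sum of independent games is the XOR of the component values.
Combined value = 2 ⊕ 6 = 4.

4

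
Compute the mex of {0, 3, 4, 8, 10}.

1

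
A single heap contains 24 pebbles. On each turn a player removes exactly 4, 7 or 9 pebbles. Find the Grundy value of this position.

Grundy values for subtraction set {4, 7, 9}:
k:     0  1  2  3  4  5  6  7  8  9 10 11 12 13 14 15 16 17 18 19 20 21 22 23 24
g(k):  0  0  0  0  1  1  1  1  2  2  2  2  3  0  0  0  0  1  1  1  1  2  2  2  2
So g(24) = 2.

2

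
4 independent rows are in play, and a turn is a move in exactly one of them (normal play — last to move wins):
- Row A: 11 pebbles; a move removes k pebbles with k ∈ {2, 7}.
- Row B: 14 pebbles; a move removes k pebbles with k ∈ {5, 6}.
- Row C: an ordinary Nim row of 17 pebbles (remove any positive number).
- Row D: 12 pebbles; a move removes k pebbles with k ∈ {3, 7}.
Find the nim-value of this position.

16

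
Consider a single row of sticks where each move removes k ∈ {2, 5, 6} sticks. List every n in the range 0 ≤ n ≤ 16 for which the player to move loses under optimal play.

0, 1, 4, 8, 11, 12, 15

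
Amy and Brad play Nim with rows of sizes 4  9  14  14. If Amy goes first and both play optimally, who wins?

Amy wins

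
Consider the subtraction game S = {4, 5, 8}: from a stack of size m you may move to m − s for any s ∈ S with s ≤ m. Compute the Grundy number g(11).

2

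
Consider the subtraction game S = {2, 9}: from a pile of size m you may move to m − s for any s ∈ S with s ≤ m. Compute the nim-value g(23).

Compute g(0), g(1), … for moves {2, 9}:
k:     0  1  2  3  4  5  6  7  8  9 10 11 12 13 14 15 16 17 18 19 20 21 22 23
g(k):  0  0  1  1  0  0  1  1  0  2  1  0  0  1  1  0  0  1  1  0  2  1  0  0
So g(23) = 0.

0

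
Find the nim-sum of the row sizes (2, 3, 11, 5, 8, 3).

4

In binary:
  0010  (2)
  0011  (3)
  1011  (11)
  0101  (5)
  1000  (8)
  0011  (3)
  ----
  0100  (4)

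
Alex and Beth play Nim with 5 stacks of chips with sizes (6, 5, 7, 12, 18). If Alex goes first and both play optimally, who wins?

Compute the nim-sum pairwise:
6 ^ 5 = 3
3 ^ 7 = 4
4 ^ 12 = 8
8 ^ 18 = 26
The nim-sum is 26 ≠ 0, so this is an N-position: the player to move can win; Alex has a winning move.

Alex wins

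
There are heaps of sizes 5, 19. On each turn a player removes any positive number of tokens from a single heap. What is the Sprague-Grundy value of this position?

22

In binary:
  00101  (5)
  10011  (19)
  -----
  10110  (22)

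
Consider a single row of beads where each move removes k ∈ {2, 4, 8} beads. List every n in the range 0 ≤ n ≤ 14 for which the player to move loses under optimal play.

0, 1, 6, 7, 12, 13

Compute g(0), g(1), … for moves {2, 4, 8}:
k:     0  1  2  3  4  5  6  7  8  9 10 11 12 13 14
g(k):  0  0  1  1  2  2  0  0  1  1  2  2  0  0  1
The P-positions (g = 0) in 0..14 are 0, 1, 6, 7, 12, 13.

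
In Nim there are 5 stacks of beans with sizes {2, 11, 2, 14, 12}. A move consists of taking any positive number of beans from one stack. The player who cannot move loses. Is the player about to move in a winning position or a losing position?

Compute the nim-sum pairwise:
2 XOR 11 = 9
9 XOR 2 = 11
11 XOR 14 = 5
5 XOR 12 = 9
The nim-sum is 9 ≠ 0, so this is an N-position: the player to move can win.

Winning position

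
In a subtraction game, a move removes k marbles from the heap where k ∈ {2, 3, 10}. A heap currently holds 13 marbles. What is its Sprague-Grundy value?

Build the Grundy sequence with g(k) = mex{g(k−s) : s ∈ {2, 3, 10}, s ≤ k}:
g(0) = mex{} = 0
g(1) = mex{} = 0
g(2) = mex{0} = 1
g(3) = mex{0} = 1
g(4) = mex{0,1} = 2
g(5) = mex{1} = 0
g(6) = mex{1,2} = 0
g(7) = mex{0,2} = 1
g(8) = mex{0} = 1
g(9) = mex{0,1} = 2
g(10) = mex{0,1} = 2
g(11) = mex{0,1,2} = 3
g(12) = mex{1,2} = 0
g(13) = mex{1,2,3} = 0
So g(13) = 0.

0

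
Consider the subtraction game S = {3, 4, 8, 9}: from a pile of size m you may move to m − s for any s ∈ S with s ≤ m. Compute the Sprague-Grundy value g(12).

0

Compute g(0), g(1), … for moves {3, 4, 8, 9}:
g(0) = mex{} = 0
g(1) = mex{} = 0
g(2) = mex{} = 0
g(3) = mex{0} = 1
g(4) = mex{0} = 1
g(5) = mex{0} = 1
g(6) = mex{0,1} = 2
g(7) = mex{1} = 0
g(8) = mex{0,1} = 2
g(9) = mex{0,1,2} = 3
g(10) = mex{0,2} = 1
g(11) = mex{0,1,2} = 3
g(12) = mex{1,2,3} = 0
So g(12) = 0.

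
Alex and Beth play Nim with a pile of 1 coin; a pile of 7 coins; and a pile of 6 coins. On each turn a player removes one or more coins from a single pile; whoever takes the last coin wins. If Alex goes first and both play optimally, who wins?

Beth wins

Nim-sum: 1 ⊕ 7 ⊕ 6 = 0.
The nim-sum is 0, so this is a P-position: the player to move is in a losing position under optimal play; Alex is about to move from it and so loses — Beth wins.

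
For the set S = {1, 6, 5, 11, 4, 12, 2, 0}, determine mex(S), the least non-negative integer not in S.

3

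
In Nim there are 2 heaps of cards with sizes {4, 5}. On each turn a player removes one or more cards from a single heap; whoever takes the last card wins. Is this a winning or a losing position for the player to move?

Compute the nim-sum pairwise:
4 XOR 5 = 1
The nim-sum is 1 ≠ 0, so this is an N-position: the player to move can win.

Winning position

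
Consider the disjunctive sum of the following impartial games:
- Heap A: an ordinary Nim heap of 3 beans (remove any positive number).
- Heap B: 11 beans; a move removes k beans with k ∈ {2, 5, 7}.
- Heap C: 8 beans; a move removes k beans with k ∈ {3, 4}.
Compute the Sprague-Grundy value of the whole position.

0

Heap A is a plain Nim heap of size 3, so its Grundy value is 3.
Build the Grundy sequence for heap B with g(k) = mex{g(k−s) : s ∈ {2, 5, 7}, s ≤ k}:
k:     0  1  2  3  4  5  6  7  8  9 10 11
g(k):  0  0  1  1  0  2  1  3  2  2  0  3
So g(11) = 3.
Grundy values for heap C (subtraction set {3, 4}):
g(0) = mex{} = 0
g(1) = mex{} = 0
g(2) = mex{} = 0
g(3) = mex{0} = 1
g(4) = mex{0} = 1
g(5) = mex{0} = 1
g(6) = mex{0,1} = 2
g(7) = mex{1} = 0
g(8) = mex{1} = 0
So g(8) = 0.
The value of a disjunctive sum is the nim-sum of the parts.
Combined value = 3 XOR 3 XOR 0 = 0.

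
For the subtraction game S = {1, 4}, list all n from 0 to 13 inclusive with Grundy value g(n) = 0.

0, 2, 5, 7, 10, 12

Grundy values for subtraction set {1, 4}:
k:     0  1  2  3  4  5  6  7  8  9 10 11 12 13
g(k):  0  1  0  1  2  0  1  0  1  2  0  1  0  1
The P-positions (g = 0) in 0..13 are 0, 2, 5, 7, 10, 12.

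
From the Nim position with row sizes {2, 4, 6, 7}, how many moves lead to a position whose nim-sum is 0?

3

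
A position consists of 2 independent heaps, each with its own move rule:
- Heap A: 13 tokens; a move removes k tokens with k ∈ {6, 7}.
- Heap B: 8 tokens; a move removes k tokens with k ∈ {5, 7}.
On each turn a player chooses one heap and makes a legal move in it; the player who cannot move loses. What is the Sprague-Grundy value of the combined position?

1

Build the Grundy sequence for heap A with g(k) = mex{g(k−s) : s ∈ {6, 7}, s ≤ k}:
k:     0  1  2  3  4  5  6  7  8  9 10 11 12 13
g(k):  0  0  0  0  0  0  1  1  1  1  1  1  2  0
So g(13) = 0.
Grundy values for heap B (subtraction set {5, 7}):
k:     0  1  2  3  4  5  6  7  8
g(k):  0  0  0  0  0  1  1  1  1
So g(8) = 1.
By the Sprague-Grundy theorem, the Grundy value of a sum of independent games is the XOR of the component values.
Combined value = 0 XOR 1 = 1.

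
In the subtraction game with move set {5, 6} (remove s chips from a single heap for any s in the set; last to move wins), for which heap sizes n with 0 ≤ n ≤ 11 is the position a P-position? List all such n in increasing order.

0, 1, 2, 3, 4, 11

Build the Grundy sequence with g(k) = mex{g(k−s) : s ∈ {5, 6}, s ≤ k}:
g(0) = mex{} = 0
g(1) = mex{} = 0
g(2) = mex{} = 0
g(3) = mex{} = 0
g(4) = mex{} = 0
g(5) = mex{0} = 1
g(6) = mex{0} = 1
g(7) = mex{0} = 1
g(8) = mex{0} = 1
g(9) = mex{0} = 1
g(10) = mex{0,1} = 2
g(11) = mex{1} = 0
The P-positions (g = 0) in 0..11 are 0, 1, 2, 3, 4, 11.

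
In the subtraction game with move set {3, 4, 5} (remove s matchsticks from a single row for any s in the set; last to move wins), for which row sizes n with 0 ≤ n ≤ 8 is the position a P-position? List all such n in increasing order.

Compute g(0), g(1), … for moves {3, 4, 5}:
g(0) = mex{} = 0
g(1) = mex{} = 0
g(2) = mex{} = 0
g(3) = mex{0} = 1
g(4) = mex{0} = 1
g(5) = mex{0} = 1
g(6) = mex{0,1} = 2
g(7) = mex{0,1} = 2
g(8) = mex{1} = 0
The P-positions (g = 0) in 0..8 are 0, 1, 2, 8.

0, 1, 2, 8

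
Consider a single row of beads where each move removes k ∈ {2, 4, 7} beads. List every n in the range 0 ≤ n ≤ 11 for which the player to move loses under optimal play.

Compute g(0), g(1), … for moves {2, 4, 7}:
g(0) = mex{} = 0
g(1) = mex{} = 0
g(2) = mex{0} = 1
g(3) = mex{0} = 1
g(4) = mex{0,1} = 2
g(5) = mex{0,1} = 2
g(6) = mex{1,2} = 0
g(7) = mex{0,1,2} = 3
g(8) = mex{0,2} = 1
g(9) = mex{1,2,3} = 0
g(10) = mex{0,1} = 2
g(11) = mex{0,2,3} = 1
The P-positions (g = 0) in 0..11 are 0, 1, 6, 9.

0, 1, 6, 9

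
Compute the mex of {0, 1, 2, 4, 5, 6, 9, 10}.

The values 0, 1, 2 are all present; 3 is the first non-negative integer missing from the set.

3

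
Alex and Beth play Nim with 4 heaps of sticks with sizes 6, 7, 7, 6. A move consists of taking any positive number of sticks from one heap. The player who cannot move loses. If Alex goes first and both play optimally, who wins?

Nim-sum: 6 ^ 7 ^ 7 ^ 6 = 0.
The nim-sum is 0, so this is a P-position: the player to move is in a losing position under optimal play; Alex is about to move from it and so loses — Beth wins.

Beth wins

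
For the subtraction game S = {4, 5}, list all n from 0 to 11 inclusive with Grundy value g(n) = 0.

Build the Grundy sequence with g(k) = mex{g(k−s) : s ∈ {4, 5}, s ≤ k}:
g(0) = mex{} = 0
g(1) = mex{} = 0
g(2) = mex{} = 0
g(3) = mex{} = 0
g(4) = mex{0} = 1
g(5) = mex{0} = 1
g(6) = mex{0} = 1
g(7) = mex{0} = 1
g(8) = mex{0,1} = 2
g(9) = mex{1} = 0
g(10) = mex{1} = 0
g(11) = mex{1} = 0
The P-positions (g = 0) in 0..11 are 0, 1, 2, 3, 9, 10, 11.

0, 1, 2, 3, 9, 10, 11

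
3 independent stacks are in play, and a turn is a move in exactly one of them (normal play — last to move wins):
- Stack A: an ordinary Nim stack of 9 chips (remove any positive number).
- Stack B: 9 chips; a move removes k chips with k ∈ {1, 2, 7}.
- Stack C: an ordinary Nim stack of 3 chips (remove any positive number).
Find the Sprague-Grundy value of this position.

Stack A is a plain Nim stack of size 9, so its Grundy value is 9.
For stack B, compute g(0), g(1), … with moves {1, 2, 7}:
g(0) = mex{} = 0
g(1) = mex{0} = 1
g(2) = mex{0,1} = 2
g(3) = mex{1,2} = 0
g(4) = mex{0,2} = 1
g(5) = mex{0,1} = 2
g(6) = mex{1,2} = 0
g(7) = mex{0,2} = 1
g(8) = mex{0,1} = 2
g(9) = mex{1,2} = 0
So g(9) = 0.
Stack C is a plain Nim stack of size 3, so its Grundy value is 3.
By the Sprague-Grundy theorem, the Grundy value of a sum of independent games is the XOR of the component values.
Combined value = 9 ⊕ 0 ⊕ 3 = 10.

10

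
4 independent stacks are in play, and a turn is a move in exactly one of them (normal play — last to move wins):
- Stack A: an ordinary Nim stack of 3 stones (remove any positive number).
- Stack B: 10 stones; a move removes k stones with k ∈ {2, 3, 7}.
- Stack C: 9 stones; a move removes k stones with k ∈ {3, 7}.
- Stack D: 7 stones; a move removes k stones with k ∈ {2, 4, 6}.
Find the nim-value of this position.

1

Stack A is a plain Nim stack of size 3, so its Grundy value is 3.
For stack B, compute g(0), g(1), … with moves {2, 3, 7}:
k:     0  1  2  3  4  5  6  7  8  9 10
g(k):  0  0  1  1  2  0  0  1  1  2  0
So g(10) = 0.
Grundy values for stack C (subtraction set {3, 7}):
k:     0  1  2  3  4  5  6  7  8  9
g(k):  0  0  0  1  1  1  0  2  2  1
So g(9) = 1.
Grundy values for stack D (subtraction set {2, 4, 6}):
k:     0  1  2  3  4  5  6  7
g(k):  0  0  1  1  2  2  3  3
So g(7) = 3.
The value of a disjunctive sum is the nim-sum of the parts.
Combined value = 3 XOR 0 XOR 1 XOR 3 = 1.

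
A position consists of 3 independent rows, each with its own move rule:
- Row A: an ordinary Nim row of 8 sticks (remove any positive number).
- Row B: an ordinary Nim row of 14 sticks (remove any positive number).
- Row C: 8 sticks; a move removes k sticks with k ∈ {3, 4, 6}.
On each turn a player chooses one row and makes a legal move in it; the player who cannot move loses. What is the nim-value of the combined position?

Row A is a plain Nim row of size 8, so its Grundy value is 8.
Row B is a plain Nim row of size 14, so its Grundy value is 14.
Build the Grundy sequence for row C with g(k) = mex{g(k−s) : s ∈ {3, 4, 6}, s ≤ k}:
k:     0  1  2  3  4  5  6  7  8
g(k):  0  0  0  1  1  1  2  2  2
So g(8) = 2.
By the Sprague-Grundy theorem, the Grundy value of a sum of independent games is the XOR of the component values.
Combined value = 8 ⊕ 14 ⊕ 2 = 4.

4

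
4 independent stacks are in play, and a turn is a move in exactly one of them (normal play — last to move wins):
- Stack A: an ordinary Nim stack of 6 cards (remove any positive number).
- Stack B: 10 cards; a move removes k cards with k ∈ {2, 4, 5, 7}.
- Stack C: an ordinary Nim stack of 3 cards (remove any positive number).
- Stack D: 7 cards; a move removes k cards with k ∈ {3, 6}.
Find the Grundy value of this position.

7

Stack A is a plain Nim stack of size 6, so its Grundy value is 6.
Grundy values for stack B (subtraction set {2, 4, 5, 7}):
g(0) = mex{} = 0
g(1) = mex{} = 0
g(2) = mex{0} = 1
g(3) = mex{0} = 1
g(4) = mex{0,1} = 2
g(5) = mex{0,1} = 2
g(6) = mex{0,1,2} = 3
g(7) = mex{0,1,2} = 3
g(8) = mex{0,1,2,3} = 4
g(9) = mex{1,2,3} = 0
g(10) = mex{1,2,3,4} = 0
So g(10) = 0.
Stack C is a plain Nim stack of size 3, so its Grundy value is 3.
Build the Grundy sequence for stack D with g(k) = mex{g(k−s) : s ∈ {3, 6}, s ≤ k}:
k:     0  1  2  3  4  5  6  7
g(k):  0  0  0  1  1  1  2  2
So g(7) = 2.
By the Sprague-Grundy theorem, the Grundy value of a sum of independent games is the XOR of the component values.
Combined value = 6 ⊕ 0 ⊕ 3 ⊕ 2 = 7.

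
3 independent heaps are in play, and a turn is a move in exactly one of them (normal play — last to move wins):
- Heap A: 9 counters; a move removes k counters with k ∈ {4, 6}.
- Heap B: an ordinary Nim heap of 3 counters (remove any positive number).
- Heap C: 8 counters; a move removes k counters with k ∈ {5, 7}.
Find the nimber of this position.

0

For heap A, compute g(0), g(1), … with moves {4, 6}:
k:     0  1  2  3  4  5  6  7  8  9
g(k):  0  0  0  0  1  1  1  1  2  2
So g(9) = 2.
Heap B is a plain Nim heap of size 3, so its Grundy value is 3.
Grundy values for heap C (subtraction set {5, 7}):
k:     0  1  2  3  4  5  6  7  8
g(k):  0  0  0  0  0  1  1  1  1
So g(8) = 1.
By the Sprague-Grundy theorem, the Grundy value of a sum of independent games is the XOR of the component values.
Combined value = 2 XOR 3 XOR 1 = 0.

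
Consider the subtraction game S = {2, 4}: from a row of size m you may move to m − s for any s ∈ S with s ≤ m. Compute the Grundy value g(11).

Grundy values for subtraction set {2, 4}:
k:     0  1  2  3  4  5  6  7  8  9 10 11
g(k):  0  0  1  1  2  2  0  0  1  1  2  2
So g(11) = 2.

2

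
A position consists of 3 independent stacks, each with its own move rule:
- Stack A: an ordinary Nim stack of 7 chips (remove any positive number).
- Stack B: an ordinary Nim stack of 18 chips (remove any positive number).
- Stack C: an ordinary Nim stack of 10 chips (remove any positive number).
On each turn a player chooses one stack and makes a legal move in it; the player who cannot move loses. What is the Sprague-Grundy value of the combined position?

31

Stack A is a plain Nim stack of size 7, so its Grundy value is 7.
Stack B is a plain Nim stack of size 18, so its Grundy value is 18.
Stack C is a plain Nim stack of size 10, so its Grundy value is 10.
The value of a disjunctive sum is the nim-sum of the parts.
Combined value = 7 ⊕ 18 ⊕ 10 = 31.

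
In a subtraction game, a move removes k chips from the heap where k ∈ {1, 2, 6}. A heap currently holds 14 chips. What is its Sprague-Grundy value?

0

Build the Grundy sequence with g(k) = mex{g(k−s) : s ∈ {1, 2, 6}, s ≤ k}:
g(0) = mex{} = 0
g(1) = mex{0} = 1
g(2) = mex{0,1} = 2
g(3) = mex{1,2} = 0
g(4) = mex{0,2} = 1
g(5) = mex{0,1} = 2
g(6) = mex{0,1,2} = 3
g(7) = mex{1,2,3} = 0
g(8) = mex{0,2,3} = 1
g(9) = mex{0,1} = 2
g(10) = mex{1,2} = 0
g(11) = mex{0,2} = 1
g(12) = mex{0,1,3} = 2
g(13) = mex{0,1,2} = 3
g(14) = mex{1,2,3} = 0
So g(14) = 0.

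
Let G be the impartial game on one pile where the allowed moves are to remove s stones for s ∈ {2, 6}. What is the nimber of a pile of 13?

Build the Grundy sequence with g(k) = mex{g(k−s) : s ∈ {2, 6}, s ≤ k}:
k:     0  1  2  3  4  5  6  7  8  9 10 11 12 13
g(k):  0  0  1  1  0  0  1  1  0  0  1  1  0  0
So g(13) = 0.

0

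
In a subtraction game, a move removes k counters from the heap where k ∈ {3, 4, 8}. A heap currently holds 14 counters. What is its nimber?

0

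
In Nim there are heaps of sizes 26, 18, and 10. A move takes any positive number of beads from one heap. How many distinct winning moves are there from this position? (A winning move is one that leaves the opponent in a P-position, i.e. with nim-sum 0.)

3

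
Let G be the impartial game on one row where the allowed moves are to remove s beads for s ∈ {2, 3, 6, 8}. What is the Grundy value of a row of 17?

Compute g(0), g(1), … for moves {2, 3, 6, 8}:
k:     0  1  2  3  4  5  6  7  8  9 10 11 12 13 14 15 16 17
g(k):  0  0  1  1  2  0  3  1  2  2  0  3  1  2  0  0  1  1
So g(17) = 1.

1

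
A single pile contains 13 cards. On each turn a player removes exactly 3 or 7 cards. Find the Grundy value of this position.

Build the Grundy sequence with g(k) = mex{g(k−s) : s ∈ {3, 7}, s ≤ k}:
g(0) = mex{} = 0
g(1) = mex{} = 0
g(2) = mex{} = 0
g(3) = mex{0} = 1
g(4) = mex{0} = 1
g(5) = mex{0} = 1
g(6) = mex{1} = 0
g(7) = mex{0,1} = 2
g(8) = mex{0,1} = 2
g(9) = mex{0} = 1
g(10) = mex{1,2} = 0
g(11) = mex{1,2} = 0
g(12) = mex{1} = 0
g(13) = mex{0} = 1
So g(13) = 1.

1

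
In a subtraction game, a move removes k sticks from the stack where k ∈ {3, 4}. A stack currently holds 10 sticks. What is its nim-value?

1

Compute g(0), g(1), … for moves {3, 4}:
k:     0  1  2  3  4  5  6  7  8  9 10
g(k):  0  0  0  1  1  1  2  0  0  0  1
So g(10) = 1.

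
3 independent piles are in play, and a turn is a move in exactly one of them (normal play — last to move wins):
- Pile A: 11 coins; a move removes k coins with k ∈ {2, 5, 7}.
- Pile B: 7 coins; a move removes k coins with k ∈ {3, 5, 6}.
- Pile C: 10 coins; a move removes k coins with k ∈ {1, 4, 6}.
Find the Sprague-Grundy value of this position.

1

Grundy values for pile A (subtraction set {2, 5, 7}):
g(0) = mex{} = 0
g(1) = mex{} = 0
g(2) = mex{0} = 1
g(3) = mex{0} = 1
g(4) = mex{1} = 0
g(5) = mex{0,1} = 2
g(6) = mex{0} = 1
g(7) = mex{0,1,2} = 3
g(8) = mex{0,1} = 2
g(9) = mex{0,1,3} = 2
g(10) = mex{1,2} = 0
g(11) = mex{0,1,2} = 3
So g(11) = 3.
Grundy values for pile B (subtraction set {3, 5, 6}):
k:     0  1  2  3  4  5  6  7
g(k):  0  0  0  1  1  1  2  2
So g(7) = 2.
For pile C, compute g(0), g(1), … with moves {1, 4, 6}:
k:     0  1  2  3  4  5  6  7  8  9 10
g(k):  0  1  0  1  2  0  1  0  1  2  0
So g(10) = 0.
The value of a disjunctive sum is the nim-sum of the parts.
Combined value = 3 ⊕ 2 ⊕ 0 = 1.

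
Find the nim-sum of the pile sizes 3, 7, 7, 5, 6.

Nim-sum: 3 ^ 7 ^ 7 ^ 5 ^ 6 = 0.

0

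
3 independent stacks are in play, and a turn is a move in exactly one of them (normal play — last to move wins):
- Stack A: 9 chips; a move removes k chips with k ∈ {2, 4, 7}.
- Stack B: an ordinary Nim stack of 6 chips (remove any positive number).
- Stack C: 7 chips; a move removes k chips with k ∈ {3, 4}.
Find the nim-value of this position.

6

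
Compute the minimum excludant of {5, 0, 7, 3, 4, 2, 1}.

6

The values 0, 1, 2, 3, 4, 5 are all present; 6 is the first non-negative integer missing from the set.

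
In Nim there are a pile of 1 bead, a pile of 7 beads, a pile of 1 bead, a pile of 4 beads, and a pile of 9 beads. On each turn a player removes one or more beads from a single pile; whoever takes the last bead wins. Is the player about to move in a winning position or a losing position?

In binary:
  0001  (1)
  0111  (7)
  0001  (1)
  0100  (4)
  1001  (9)
  ----
  1010  (10)
The nim-sum is 10 ≠ 0, so this is an N-position: the player to move can win.

Winning position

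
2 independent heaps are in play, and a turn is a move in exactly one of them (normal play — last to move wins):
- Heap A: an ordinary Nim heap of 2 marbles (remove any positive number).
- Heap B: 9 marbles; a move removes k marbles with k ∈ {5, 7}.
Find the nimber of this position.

Heap A is a plain Nim heap of size 2, so its Grundy value is 2.
Build the Grundy sequence for heap B with g(k) = mex{g(k−s) : s ∈ {5, 7}, s ≤ k}:
k:     0  1  2  3  4  5  6  7  8  9
g(k):  0  0  0  0  0  1  1  1  1  1
So g(9) = 1.
The value of a disjunctive sum is the nim-sum of the parts.
Combined value = 2 ⊕ 1 = 3.

3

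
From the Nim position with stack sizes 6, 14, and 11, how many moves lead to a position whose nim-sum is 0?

3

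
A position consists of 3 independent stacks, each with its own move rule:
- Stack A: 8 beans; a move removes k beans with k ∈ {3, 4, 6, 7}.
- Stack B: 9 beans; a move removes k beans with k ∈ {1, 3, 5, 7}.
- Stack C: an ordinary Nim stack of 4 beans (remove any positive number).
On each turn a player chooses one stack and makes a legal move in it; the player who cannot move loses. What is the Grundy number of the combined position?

Build the Grundy sequence for stack A with g(k) = mex{g(k−s) : s ∈ {3, 4, 6, 7}, s ≤ k}:
g(0) = mex{} = 0
g(1) = mex{} = 0
g(2) = mex{} = 0
g(3) = mex{0} = 1
g(4) = mex{0} = 1
g(5) = mex{0} = 1
g(6) = mex{0,1} = 2
g(7) = mex{0,1} = 2
g(8) = mex{0,1} = 2
So g(8) = 2.
For stack B, compute g(0), g(1), … with moves {1, 3, 5, 7}:
k:     0  1  2  3  4  5  6  7  8  9
g(k):  0  1  0  1  0  1  0  1  0  1
So g(9) = 1.
Stack C is a plain Nim stack of size 4, so its Grundy value is 4.
The value of a disjunctive sum is the nim-sum of the parts.
Combined value = 2 XOR 1 XOR 4 = 7.

7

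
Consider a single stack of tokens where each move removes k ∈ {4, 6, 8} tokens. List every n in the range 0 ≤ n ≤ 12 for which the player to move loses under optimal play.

Grundy values for subtraction set {4, 6, 8}:
g(0) = mex{} = 0
g(1) = mex{} = 0
g(2) = mex{} = 0
g(3) = mex{} = 0
g(4) = mex{0} = 1
g(5) = mex{0} = 1
g(6) = mex{0} = 1
g(7) = mex{0} = 1
g(8) = mex{0,1} = 2
g(9) = mex{0,1} = 2
g(10) = mex{0,1} = 2
g(11) = mex{0,1} = 2
g(12) = mex{1,2} = 0
The P-positions (g = 0) in 0..12 are 0, 1, 2, 3, 12.

0, 1, 2, 3, 12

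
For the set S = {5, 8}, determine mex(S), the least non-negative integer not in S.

0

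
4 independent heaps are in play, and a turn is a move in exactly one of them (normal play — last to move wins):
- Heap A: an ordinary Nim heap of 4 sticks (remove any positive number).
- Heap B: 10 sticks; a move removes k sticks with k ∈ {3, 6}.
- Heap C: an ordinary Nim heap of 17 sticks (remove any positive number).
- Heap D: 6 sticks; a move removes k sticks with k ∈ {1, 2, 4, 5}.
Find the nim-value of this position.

21

Heap A is a plain Nim heap of size 4, so its Grundy value is 4.
Grundy values for heap B (subtraction set {3, 6}):
k:     0  1  2  3  4  5  6  7  8  9 10
g(k):  0  0  0  1  1  1  2  2  2  0  0
So g(10) = 0.
Heap C is a plain Nim heap of size 17, so its Grundy value is 17.
Build the Grundy sequence for heap D with g(k) = mex{g(k−s) : s ∈ {1, 2, 4, 5}, s ≤ k}:
k:     0  1  2  3  4  5  6
g(k):  0  1  2  0  1  2  0
So g(6) = 0.
The value of a disjunctive sum is the nim-sum of the parts.
Combined value = 4 ⊕ 0 ⊕ 17 ⊕ 0 = 21.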